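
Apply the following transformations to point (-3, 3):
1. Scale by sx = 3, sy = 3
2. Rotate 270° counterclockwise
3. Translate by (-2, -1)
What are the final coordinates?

Step 1: Scale → (-9, 9)
Step 2: Rotate 270° → (9, 9)
Step 3: Translate → (7, 8)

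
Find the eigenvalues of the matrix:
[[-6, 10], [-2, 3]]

Characteristic equation: det(A - λI) = 0
λ² - (trace)λ + (det) = 0
trace = -6 + 3 = -3, det = (-6)(3) - (10)(-2) = 2
λ² - (-3)λ + (2) = 0
λ = (-3 ± √((-3)² - 4·(2))) / 2 = (-3 ± √1) / 2
Solving: λ = -2, -1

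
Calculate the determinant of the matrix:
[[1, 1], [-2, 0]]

For a 2×2 matrix [[a, b], [c, d]], det = ad - bc
det = (1)(0) - (1)(-2) = 0 - -2 = 2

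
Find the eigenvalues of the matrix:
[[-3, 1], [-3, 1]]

Characteristic equation: det(A - λI) = 0
λ² - (trace)λ + (det) = 0
trace = -3 + 1 = -2, det = (-3)(1) - (1)(-3) = 0
λ² - (-2)λ + (0) = 0
λ = (-2 ± √((-2)² - 4·(0))) / 2 = (-2 ± √4) / 2
Solving: λ = -2, 0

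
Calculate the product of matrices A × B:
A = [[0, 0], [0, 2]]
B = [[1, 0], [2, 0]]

Matrix multiplication:
C[0][0] = 0×1 + 0×2 = 0
C[0][1] = 0×0 + 0×0 = 0
C[1][0] = 0×1 + 2×2 = 4
C[1][1] = 0×0 + 2×0 = 0
Result: [[0, 0], [4, 0]]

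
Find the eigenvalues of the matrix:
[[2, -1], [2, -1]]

Characteristic equation: det(A - λI) = 0
λ² - (trace)λ + (det) = 0
trace = 2 + -1 = 1, det = (2)(-1) - (-1)(2) = 0
λ² - (1)λ + (0) = 0
λ = (1 ± √((1)² - 4·(0))) / 2 = (1 ± √1) / 2
Solving: λ = 0, 1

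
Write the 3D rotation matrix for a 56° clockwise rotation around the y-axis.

Rotation matrix for clockwise 56° around y-axis:
A clockwise rotation by 56° is a counterclockwise rotation by -56°.
cos(-56°) = 0.5592, sin(-56°) = -0.8290
Result: [[0.5592, 0, -0.8290], [0, 1, 0], [0.8290, 0, 0.5592]]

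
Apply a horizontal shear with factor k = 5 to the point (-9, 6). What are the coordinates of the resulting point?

Shear matrix for horizontal shear with factor k = 5:
[[1, 5], [0, 1]]
Result: (-9, 6) → (21, 6)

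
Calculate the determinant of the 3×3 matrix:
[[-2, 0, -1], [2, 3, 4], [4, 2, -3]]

Expansion along first row:
det = -2·det([[3,4],[2,-3]]) - 0·det([[2,4],[4,-3]]) + -1·det([[2,3],[4,2]])
    = -2·(3·-3 - 4·2) - 0·(2·-3 - 4·4) + -1·(2·2 - 3·4)
    = -2·-17 - 0·-22 + -1·-8
    = 34 + 0 + 8 = 42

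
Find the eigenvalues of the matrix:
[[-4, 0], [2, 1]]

Characteristic equation: det(A - λI) = 0
λ² - (trace)λ + (det) = 0
trace = -4 + 1 = -3, det = (-4)(1) - (0)(2) = -4
λ² - (-3)λ + (-4) = 0
λ = (-3 ± √((-3)² - 4·(-4))) / 2 = (-3 ± √25) / 2
Solving: λ = -4, 1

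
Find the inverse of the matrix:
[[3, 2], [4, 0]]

For [[a,b],[c,d]], inverse = (1/det)·[[d,-b],[-c,a]]
det = (3)(0) - (2)(4) = 0 - 8 = -8
Inverse = (1/-8)·[[0, -2], [-4, 3]]
= [[0, 1/4], [1/2, -3/8]]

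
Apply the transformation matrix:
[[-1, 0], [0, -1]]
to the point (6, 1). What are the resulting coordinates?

Matrix multiplication:
[[-1, 0], [0, -1]] × [6, 1]ᵀ
= [(-1)(6) + (0)(1), (0)(6) + (-1)(1)]ᵀ
= [-6, -1]ᵀ
Result: (-6, -1)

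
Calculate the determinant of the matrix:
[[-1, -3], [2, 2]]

For a 2×2 matrix [[a, b], [c, d]], det = ad - bc
det = (-1)(2) - (-3)(2) = -2 - -6 = 4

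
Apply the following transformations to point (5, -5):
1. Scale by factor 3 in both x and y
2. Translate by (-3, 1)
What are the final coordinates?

Step 1: Scale (5, -5) by 3 → (15, -15)
Step 2: Translate by (-3, 1) → (12, -14)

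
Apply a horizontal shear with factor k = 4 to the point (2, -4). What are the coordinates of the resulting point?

Shear matrix for horizontal shear with factor k = 4:
[[1, 4], [0, 1]]
Result: (2, -4) → (-14, -4)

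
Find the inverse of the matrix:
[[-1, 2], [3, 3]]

For [[a,b],[c,d]], inverse = (1/det)·[[d,-b],[-c,a]]
det = (-1)(3) - (2)(3) = -3 - 6 = -9
Inverse = (1/-9)·[[3, -2], [-3, -1]]
= [[-1/3, 2/9], [1/3, 1/9]]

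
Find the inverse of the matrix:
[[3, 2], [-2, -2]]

For [[a,b],[c,d]], inverse = (1/det)·[[d,-b],[-c,a]]
det = (3)(-2) - (2)(-2) = -6 - -4 = -2
Inverse = (1/-2)·[[-2, -2], [2, 3]]
= [[1, 1], [-1, -3/2]]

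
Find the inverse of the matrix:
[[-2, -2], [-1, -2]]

For [[a,b],[c,d]], inverse = (1/det)·[[d,-b],[-c,a]]
det = (-2)(-2) - (-2)(-1) = 4 - 2 = 2
Inverse = (1/2)·[[-2, 2], [1, -2]]
= [[-1, 1], [1/2, -1]]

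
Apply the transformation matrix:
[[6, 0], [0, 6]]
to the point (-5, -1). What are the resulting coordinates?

Matrix multiplication:
[[6, 0], [0, 6]] × [-5, -1]ᵀ
= [(6)(-5) + (0)(-1), (0)(-5) + (6)(-1)]ᵀ
= [-30, -6]ᵀ
Result: (-30, -6)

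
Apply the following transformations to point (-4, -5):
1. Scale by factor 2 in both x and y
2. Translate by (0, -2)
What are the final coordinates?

Step 1: Scale (-4, -5) by 2 → (-8, -10)
Step 2: Translate by (0, -2) → (-8, -12)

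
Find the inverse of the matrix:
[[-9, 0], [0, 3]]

For [[a,b],[c,d]], inverse = (1/det)·[[d,-b],[-c,a]]
det = (-9)(3) - (0)(0) = -27 - 0 = -27
Inverse = (1/-27)·[[3, 0], [0, -9]]
= [[-1/9, 0], [0, 1/3]]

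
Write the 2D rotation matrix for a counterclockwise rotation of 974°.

Rotation matrix formula: [[cos θ, -sin θ], [sin θ, cos θ]]
For θ = 974°:
cos(974°) = -0.2756
sin(974°) = -0.9613
Result: [[-0.2756, 0.9613], [-0.9613, -0.2756]]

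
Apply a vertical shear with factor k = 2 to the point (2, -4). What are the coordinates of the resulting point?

Shear matrix for vertical shear with factor k = 2:
[[1, 0], [2, 1]]
Result: (2, -4) → (2, 0)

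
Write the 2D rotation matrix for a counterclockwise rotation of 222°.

Rotation matrix formula: [[cos θ, -sin θ], [sin θ, cos θ]]
For θ = 222°:
cos(222°) = -0.7431
sin(222°) = -0.6691
Result: [[-0.7431, 0.6691], [-0.6691, -0.7431]]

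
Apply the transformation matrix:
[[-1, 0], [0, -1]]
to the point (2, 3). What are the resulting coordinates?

Matrix multiplication:
[[-1, 0], [0, -1]] × [2, 3]ᵀ
= [(-1)(2) + (0)(3), (0)(2) + (-1)(3)]ᵀ
= [-2, -3]ᵀ
Result: (-2, -3)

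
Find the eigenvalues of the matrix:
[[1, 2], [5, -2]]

Characteristic equation: det(A - λI) = 0
λ² - (trace)λ + (det) = 0
trace = 1 + -2 = -1, det = (1)(-2) - (2)(5) = -12
λ² - (-1)λ + (-12) = 0
λ = (-1 ± √((-1)² - 4·(-12))) / 2 = (-1 ± √49) / 2
Solving: λ = -4, 3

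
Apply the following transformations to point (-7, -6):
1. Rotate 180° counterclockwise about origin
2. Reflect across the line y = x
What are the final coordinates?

Step 1: Rotate 180° → (7, 6)
Step 2: Reflect across line y = x → (6, 7)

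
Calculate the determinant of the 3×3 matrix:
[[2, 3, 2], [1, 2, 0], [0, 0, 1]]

Expansion along first row:
det = 2·det([[2,0],[0,1]]) - 3·det([[1,0],[0,1]]) + 2·det([[1,2],[0,0]])
    = 2·(2·1 - 0·0) - 3·(1·1 - 0·0) + 2·(1·0 - 2·0)
    = 2·2 - 3·1 + 2·0
    = 4 + -3 + 0 = 1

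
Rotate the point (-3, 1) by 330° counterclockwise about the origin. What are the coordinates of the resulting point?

Rotation matrix for 330°: [[cos 330°, -sin 330°], [sin 330°, cos 330°]] ≈ [[0.866025, 0.500000], [-0.500000, 0.866025]]
[[0.866025, 0.500000], [-0.500000, 0.866025]] × [-3, 1]ᵀ ≈ [-2.0981, 2.3660]ᵀ
Result: (-2.0981, 2.3660)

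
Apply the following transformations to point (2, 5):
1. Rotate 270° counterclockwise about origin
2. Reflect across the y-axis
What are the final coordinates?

Step 1: Rotate 270° → (5, -2)
Step 2: Reflect across y-axis → (-5, -2)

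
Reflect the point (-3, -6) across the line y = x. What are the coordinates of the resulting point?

Reflection across line y = x: (-3, -6) → (-6, -3)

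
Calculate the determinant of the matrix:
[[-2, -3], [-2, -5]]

For a 2×2 matrix [[a, b], [c, d]], det = ad - bc
det = (-2)(-5) - (-3)(-2) = 10 - 6 = 4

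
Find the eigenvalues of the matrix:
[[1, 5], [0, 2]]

Characteristic equation: det(A - λI) = 0
λ² - (trace)λ + (det) = 0
trace = 1 + 2 = 3, det = (1)(2) - (5)(0) = 2
λ² - (3)λ + (2) = 0
λ = (3 ± √((3)² - 4·(2))) / 2 = (3 ± √1) / 2
Solving: λ = 1, 2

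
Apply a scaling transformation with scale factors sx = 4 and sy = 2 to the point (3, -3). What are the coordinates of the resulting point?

Scaling matrix:
[[4, 0], [0, 2]]
Result: (3 × 4, -3 × 2) = (12, -6)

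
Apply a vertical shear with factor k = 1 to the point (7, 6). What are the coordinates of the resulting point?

Shear matrix for vertical shear with factor k = 1:
[[1, 0], [1, 1]]
Result: (7, 6) → (7, 13)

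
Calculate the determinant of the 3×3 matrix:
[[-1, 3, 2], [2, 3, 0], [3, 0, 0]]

Expansion along first row:
det = -1·det([[3,0],[0,0]]) - 3·det([[2,0],[3,0]]) + 2·det([[2,3],[3,0]])
    = -1·(3·0 - 0·0) - 3·(2·0 - 0·3) + 2·(2·0 - 3·3)
    = -1·0 - 3·0 + 2·-9
    = 0 + 0 + -18 = -18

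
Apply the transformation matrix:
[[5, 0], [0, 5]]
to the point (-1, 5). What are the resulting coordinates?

Matrix multiplication:
[[5, 0], [0, 5]] × [-1, 5]ᵀ
= [(5)(-1) + (0)(5), (0)(-1) + (5)(5)]ᵀ
= [-5, 25]ᵀ
Result: (-5, 25)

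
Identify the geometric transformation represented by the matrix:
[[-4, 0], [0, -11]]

This matrix represents: non-uniform scaling by sx = -4, sy = -11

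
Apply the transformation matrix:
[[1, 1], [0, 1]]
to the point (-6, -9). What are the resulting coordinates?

Matrix multiplication:
[[1, 1], [0, 1]] × [-6, -9]ᵀ
= [(1)(-6) + (1)(-9), (0)(-6) + (1)(-9)]ᵀ
= [-15, -9]ᵀ
Result: (-15, -9)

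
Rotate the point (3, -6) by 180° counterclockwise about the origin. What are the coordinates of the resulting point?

Rotation matrix for 180°: [[cos 180°, -sin 180°], [sin 180°, cos 180°]] = [[-1, 0], [0, -1]]
[[-1, 0], [0, -1]] × [3, -6]ᵀ = [-3, 6]ᵀ
Result: (-3, 6)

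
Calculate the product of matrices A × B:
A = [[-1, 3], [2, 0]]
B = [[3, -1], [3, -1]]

Matrix multiplication:
C[0][0] = -1×3 + 3×3 = 6
C[0][1] = -1×-1 + 3×-1 = -2
C[1][0] = 2×3 + 0×3 = 6
C[1][1] = 2×-1 + 0×-1 = -2
Result: [[6, -2], [6, -2]]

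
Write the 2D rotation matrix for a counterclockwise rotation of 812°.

Rotation matrix formula: [[cos θ, -sin θ], [sin θ, cos θ]]
For θ = 812°:
cos(812°) = -0.0349
sin(812°) = 0.9994
Result: [[-0.0349, -0.9994], [0.9994, -0.0349]]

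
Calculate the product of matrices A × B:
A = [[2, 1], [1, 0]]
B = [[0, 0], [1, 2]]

Matrix multiplication:
C[0][0] = 2×0 + 1×1 = 1
C[0][1] = 2×0 + 1×2 = 2
C[1][0] = 1×0 + 0×1 = 0
C[1][1] = 1×0 + 0×2 = 0
Result: [[1, 2], [0, 0]]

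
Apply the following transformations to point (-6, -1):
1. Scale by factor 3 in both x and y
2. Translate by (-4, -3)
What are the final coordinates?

Step 1: Scale (-6, -1) by 3 → (-18, -3)
Step 2: Translate by (-4, -3) → (-22, -6)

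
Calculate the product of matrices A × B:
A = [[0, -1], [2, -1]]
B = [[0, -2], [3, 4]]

Matrix multiplication:
C[0][0] = 0×0 + -1×3 = -3
C[0][1] = 0×-2 + -1×4 = -4
C[1][0] = 2×0 + -1×3 = -3
C[1][1] = 2×-2 + -1×4 = -8
Result: [[-3, -4], [-3, -8]]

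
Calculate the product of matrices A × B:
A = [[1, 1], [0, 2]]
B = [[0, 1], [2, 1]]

Matrix multiplication:
C[0][0] = 1×0 + 1×2 = 2
C[0][1] = 1×1 + 1×1 = 2
C[1][0] = 0×0 + 2×2 = 4
C[1][1] = 0×1 + 2×1 = 2
Result: [[2, 2], [4, 2]]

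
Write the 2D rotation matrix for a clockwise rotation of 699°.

Rotation matrix formula: [[cos θ, -sin θ], [sin θ, cos θ]]
A clockwise rotation by 699° is equivalent to a counterclockwise rotation by -699°.
For θ = -699°:
cos(-699°) = 0.9336
sin(-699°) = 0.3584
Result: [[0.9336, -0.3584], [0.3584, 0.9336]]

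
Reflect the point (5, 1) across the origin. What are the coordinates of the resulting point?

Reflection across origin: (5, 1) → (-5, -1)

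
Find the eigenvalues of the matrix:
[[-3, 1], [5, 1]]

Characteristic equation: det(A - λI) = 0
λ² - (trace)λ + (det) = 0
trace = -3 + 1 = -2, det = (-3)(1) - (1)(5) = -8
λ² - (-2)λ + (-8) = 0
λ = (-2 ± √((-2)² - 4·(-8))) / 2 = (-2 ± √36) / 2
Solving: λ = -4, 2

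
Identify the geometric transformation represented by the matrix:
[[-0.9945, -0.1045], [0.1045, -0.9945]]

This matrix represents: rotation by 174° counterclockwise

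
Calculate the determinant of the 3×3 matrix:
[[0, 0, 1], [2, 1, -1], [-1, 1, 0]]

Expansion along first row:
det = 0·det([[1,-1],[1,0]]) - 0·det([[2,-1],[-1,0]]) + 1·det([[2,1],[-1,1]])
    = 0·(1·0 - -1·1) - 0·(2·0 - -1·-1) + 1·(2·1 - 1·-1)
    = 0·1 - 0·-1 + 1·3
    = 0 + 0 + 3 = 3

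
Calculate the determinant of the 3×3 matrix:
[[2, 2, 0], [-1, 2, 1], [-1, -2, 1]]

Expansion along first row:
det = 2·det([[2,1],[-2,1]]) - 2·det([[-1,1],[-1,1]]) + 0·det([[-1,2],[-1,-2]])
    = 2·(2·1 - 1·-2) - 2·(-1·1 - 1·-1) + 0·(-1·-2 - 2·-1)
    = 2·4 - 2·0 + 0·4
    = 8 + 0 + 0 = 8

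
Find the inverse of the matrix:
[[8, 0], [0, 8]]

For [[a,b],[c,d]], inverse = (1/det)·[[d,-b],[-c,a]]
det = (8)(8) - (0)(0) = 64 - 0 = 64
Inverse = (1/64)·[[8, 0], [0, 8]]
= [[1/8, 0], [0, 1/8]]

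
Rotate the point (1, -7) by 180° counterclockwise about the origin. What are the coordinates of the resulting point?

Rotation matrix for 180°: [[cos 180°, -sin 180°], [sin 180°, cos 180°]] = [[-1, 0], [0, -1]]
[[-1, 0], [0, -1]] × [1, -7]ᵀ = [-1, 7]ᵀ
Result: (-1, 7)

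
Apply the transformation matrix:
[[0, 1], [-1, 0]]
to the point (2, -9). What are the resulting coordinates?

Matrix multiplication:
[[0, 1], [-1, 0]] × [2, -9]ᵀ
= [(0)(2) + (1)(-9), (-1)(2) + (0)(-9)]ᵀ
= [-9, -2]ᵀ
Result: (-9, -2)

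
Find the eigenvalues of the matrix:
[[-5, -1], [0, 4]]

Characteristic equation: det(A - λI) = 0
λ² - (trace)λ + (det) = 0
trace = -5 + 4 = -1, det = (-5)(4) - (-1)(0) = -20
λ² - (-1)λ + (-20) = 0
λ = (-1 ± √((-1)² - 4·(-20))) / 2 = (-1 ± √81) / 2
Solving: λ = -5, 4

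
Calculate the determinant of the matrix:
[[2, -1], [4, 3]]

For a 2×2 matrix [[a, b], [c, d]], det = ad - bc
det = (2)(3) - (-1)(4) = 6 - -4 = 10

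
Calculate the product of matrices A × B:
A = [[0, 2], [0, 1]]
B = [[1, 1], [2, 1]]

Matrix multiplication:
C[0][0] = 0×1 + 2×2 = 4
C[0][1] = 0×1 + 2×1 = 2
C[1][0] = 0×1 + 1×2 = 2
C[1][1] = 0×1 + 1×1 = 1
Result: [[4, 2], [2, 1]]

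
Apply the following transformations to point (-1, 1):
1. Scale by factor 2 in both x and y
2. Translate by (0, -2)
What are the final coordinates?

Step 1: Scale (-1, 1) by 2 → (-2, 2)
Step 2: Translate by (0, -2) → (-2, 0)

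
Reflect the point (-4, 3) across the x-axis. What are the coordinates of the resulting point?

Reflection across x-axis: (-4, 3) → (-4, -3)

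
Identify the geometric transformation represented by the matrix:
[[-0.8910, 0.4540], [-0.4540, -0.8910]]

This matrix represents: rotation by 207° counterclockwise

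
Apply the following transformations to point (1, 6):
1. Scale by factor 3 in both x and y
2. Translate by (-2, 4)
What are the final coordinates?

Step 1: Scale (1, 6) by 3 → (3, 18)
Step 2: Translate by (-2, 4) → (1, 22)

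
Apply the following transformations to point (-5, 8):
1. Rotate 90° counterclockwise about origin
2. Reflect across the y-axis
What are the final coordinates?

Step 1: Rotate 90° → (-8, -5)
Step 2: Reflect across y-axis → (8, -5)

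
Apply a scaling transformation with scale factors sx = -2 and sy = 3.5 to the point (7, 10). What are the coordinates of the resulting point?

Scaling matrix:
[[-2, 0], [0, 3.50]]
Result: (7 × -2, 10 × 3.5) = (-14, 35)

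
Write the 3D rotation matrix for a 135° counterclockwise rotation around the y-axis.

Rotation matrix for counterclockwise 135° around y-axis:
cos(135°) = -√2/2, sin(135°) = √2/2
Result: [[-√2/2, 0, √2/2], [0, 1, 0], [-√2/2, 0, -√2/2]]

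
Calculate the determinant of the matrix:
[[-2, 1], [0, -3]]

For a 2×2 matrix [[a, b], [c, d]], det = ad - bc
det = (-2)(-3) - (1)(0) = 6 - 0 = 6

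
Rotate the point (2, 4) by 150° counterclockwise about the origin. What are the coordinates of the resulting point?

Rotation matrix for 150°: [[cos 150°, -sin 150°], [sin 150°, cos 150°]] ≈ [[-0.866025, -0.500000], [0.500000, -0.866025]]
[[-0.866025, -0.500000], [0.500000, -0.866025]] × [2, 4]ᵀ ≈ [-3.7321, -2.4641]ᵀ
Result: (-3.7321, -2.4641)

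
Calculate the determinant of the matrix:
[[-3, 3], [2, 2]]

For a 2×2 matrix [[a, b], [c, d]], det = ad - bc
det = (-3)(2) - (3)(2) = -6 - 6 = -12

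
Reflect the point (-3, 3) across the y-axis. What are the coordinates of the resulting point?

Reflection across y-axis: (-3, 3) → (3, 3)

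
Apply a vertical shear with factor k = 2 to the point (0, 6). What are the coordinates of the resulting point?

Shear matrix for vertical shear with factor k = 2:
[[1, 0], [2, 1]]
Result: (0, 6) → (0, 6)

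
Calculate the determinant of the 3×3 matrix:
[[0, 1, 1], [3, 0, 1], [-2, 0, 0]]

Expansion along first row:
det = 0·det([[0,1],[0,0]]) - 1·det([[3,1],[-2,0]]) + 1·det([[3,0],[-2,0]])
    = 0·(0·0 - 1·0) - 1·(3·0 - 1·-2) + 1·(3·0 - 0·-2)
    = 0·0 - 1·2 + 1·0
    = 0 + -2 + 0 = -2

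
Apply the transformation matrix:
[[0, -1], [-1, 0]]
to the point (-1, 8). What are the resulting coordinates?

Matrix multiplication:
[[0, -1], [-1, 0]] × [-1, 8]ᵀ
= [(0)(-1) + (-1)(8), (-1)(-1) + (0)(8)]ᵀ
= [-8, 1]ᵀ
Result: (-8, 1)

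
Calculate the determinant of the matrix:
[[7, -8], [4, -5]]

For a 2×2 matrix [[a, b], [c, d]], det = ad - bc
det = (7)(-5) - (-8)(4) = -35 - -32 = -3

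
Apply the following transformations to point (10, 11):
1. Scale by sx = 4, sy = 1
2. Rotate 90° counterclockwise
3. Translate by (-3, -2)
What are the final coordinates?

Step 1: Scale → (40, 11)
Step 2: Rotate 90° → (-11, 40)
Step 3: Translate → (-14, 38)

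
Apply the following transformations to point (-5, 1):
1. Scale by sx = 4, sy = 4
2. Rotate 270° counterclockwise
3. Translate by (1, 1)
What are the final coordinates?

Step 1: Scale → (-20, 4)
Step 2: Rotate 270° → (4, 20)
Step 3: Translate → (5, 21)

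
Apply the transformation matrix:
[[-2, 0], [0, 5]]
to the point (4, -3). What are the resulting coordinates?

Matrix multiplication:
[[-2, 0], [0, 5]] × [4, -3]ᵀ
= [(-2)(4) + (0)(-3), (0)(4) + (5)(-3)]ᵀ
= [-8, -15]ᵀ
Result: (-8, -15)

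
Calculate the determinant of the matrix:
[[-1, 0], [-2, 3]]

For a 2×2 matrix [[a, b], [c, d]], det = ad - bc
det = (-1)(3) - (0)(-2) = -3 - 0 = -3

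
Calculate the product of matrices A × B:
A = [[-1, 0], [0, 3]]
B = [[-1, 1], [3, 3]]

Matrix multiplication:
C[0][0] = -1×-1 + 0×3 = 1
C[0][1] = -1×1 + 0×3 = -1
C[1][0] = 0×-1 + 3×3 = 9
C[1][1] = 0×1 + 3×3 = 9
Result: [[1, -1], [9, 9]]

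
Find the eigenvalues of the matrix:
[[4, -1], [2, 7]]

Characteristic equation: det(A - λI) = 0
λ² - (trace)λ + (det) = 0
trace = 4 + 7 = 11, det = (4)(7) - (-1)(2) = 30
λ² - (11)λ + (30) = 0
λ = (11 ± √((11)² - 4·(30))) / 2 = (11 ± √1) / 2
Solving: λ = 5, 6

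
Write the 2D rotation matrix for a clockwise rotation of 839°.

Rotation matrix formula: [[cos θ, -sin θ], [sin θ, cos θ]]
A clockwise rotation by 839° is equivalent to a counterclockwise rotation by -839°.
For θ = -839°:
cos(-839°) = -0.4848
sin(-839°) = -0.8746
Result: [[-0.4848, 0.8746], [-0.8746, -0.4848]]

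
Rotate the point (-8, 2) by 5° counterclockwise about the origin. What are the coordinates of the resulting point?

Rotation matrix for 5°: [[cos 5°, -sin 5°], [sin 5°, cos 5°]] ≈ [[0.996195, -0.087156], [0.087156, 0.996195]]
[[0.996195, -0.087156], [0.087156, 0.996195]] × [-8, 2]ᵀ ≈ [-8.1439, 1.2951]ᵀ
Result: (-8.1439, 1.2951)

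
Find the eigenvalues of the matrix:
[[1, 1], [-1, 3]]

Characteristic equation: det(A - λI) = 0
λ² - (trace)λ + (det) = 0
trace = 1 + 3 = 4, det = (1)(3) - (1)(-1) = 4
λ² - (4)λ + (4) = 0
λ = (4 ± √((4)² - 4·(4))) / 2 = (4 ± √0) / 2
Solving: λ = 2, 2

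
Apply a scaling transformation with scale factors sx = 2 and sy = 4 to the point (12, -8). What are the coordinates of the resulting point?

Scaling matrix:
[[2, 0], [0, 4]]
Result: (12 × 2, -8 × 4) = (24, -32)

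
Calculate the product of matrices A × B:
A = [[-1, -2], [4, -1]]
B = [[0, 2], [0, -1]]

Matrix multiplication:
C[0][0] = -1×0 + -2×0 = 0
C[0][1] = -1×2 + -2×-1 = 0
C[1][0] = 4×0 + -1×0 = 0
C[1][1] = 4×2 + -1×-1 = 9
Result: [[0, 0], [0, 9]]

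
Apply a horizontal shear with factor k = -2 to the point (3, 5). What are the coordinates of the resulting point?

Shear matrix for horizontal shear with factor k = -2:
[[1, -2], [0, 1]]
Result: (3, 5) → (-7, 5)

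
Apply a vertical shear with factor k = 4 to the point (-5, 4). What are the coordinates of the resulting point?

Shear matrix for vertical shear with factor k = 4:
[[1, 0], [4, 1]]
Result: (-5, 4) → (-5, -16)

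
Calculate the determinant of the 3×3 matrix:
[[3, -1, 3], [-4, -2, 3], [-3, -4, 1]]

Expansion along first row:
det = 3·det([[-2,3],[-4,1]]) - -1·det([[-4,3],[-3,1]]) + 3·det([[-4,-2],[-3,-4]])
    = 3·(-2·1 - 3·-4) - -1·(-4·1 - 3·-3) + 3·(-4·-4 - -2·-3)
    = 3·10 - -1·5 + 3·10
    = 30 + 5 + 30 = 65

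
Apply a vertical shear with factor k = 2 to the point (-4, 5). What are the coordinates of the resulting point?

Shear matrix for vertical shear with factor k = 2:
[[1, 0], [2, 1]]
Result: (-4, 5) → (-4, -3)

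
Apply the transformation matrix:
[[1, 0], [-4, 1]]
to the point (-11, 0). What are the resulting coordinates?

Matrix multiplication:
[[1, 0], [-4, 1]] × [-11, 0]ᵀ
= [(1)(-11) + (0)(0), (-4)(-11) + (1)(0)]ᵀ
= [-11, 44]ᵀ
Result: (-11, 44)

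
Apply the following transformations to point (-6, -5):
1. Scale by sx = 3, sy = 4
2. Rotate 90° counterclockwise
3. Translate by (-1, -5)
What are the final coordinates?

Step 1: Scale → (-18, -20)
Step 2: Rotate 90° → (20, -18)
Step 3: Translate → (19, -23)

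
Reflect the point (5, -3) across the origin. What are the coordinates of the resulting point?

Reflection across origin: (5, -3) → (-5, 3)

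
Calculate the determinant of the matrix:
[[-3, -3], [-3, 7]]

For a 2×2 matrix [[a, b], [c, d]], det = ad - bc
det = (-3)(7) - (-3)(-3) = -21 - 9 = -30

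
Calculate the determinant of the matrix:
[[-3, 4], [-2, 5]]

For a 2×2 matrix [[a, b], [c, d]], det = ad - bc
det = (-3)(5) - (4)(-2) = -15 - -8 = -7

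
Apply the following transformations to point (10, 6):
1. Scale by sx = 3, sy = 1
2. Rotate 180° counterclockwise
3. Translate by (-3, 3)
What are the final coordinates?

Step 1: Scale → (30, 6)
Step 2: Rotate 180° → (-30, -6)
Step 3: Translate → (-33, -3)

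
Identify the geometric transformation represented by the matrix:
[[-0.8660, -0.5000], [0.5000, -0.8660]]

This matrix represents: rotation by 150° counterclockwise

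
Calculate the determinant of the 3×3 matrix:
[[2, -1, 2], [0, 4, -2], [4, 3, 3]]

Expansion along first row:
det = 2·det([[4,-2],[3,3]]) - -1·det([[0,-2],[4,3]]) + 2·det([[0,4],[4,3]])
    = 2·(4·3 - -2·3) - -1·(0·3 - -2·4) + 2·(0·3 - 4·4)
    = 2·18 - -1·8 + 2·-16
    = 36 + 8 + -32 = 12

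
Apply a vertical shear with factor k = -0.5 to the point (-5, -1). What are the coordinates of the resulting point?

Shear matrix for vertical shear with factor k = -0.5:
[[1, 0], [-0.50, 1]]
Result: (-5, -1) → (-5, 1.5)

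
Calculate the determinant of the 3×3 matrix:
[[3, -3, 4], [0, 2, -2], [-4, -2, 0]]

Expansion along first row:
det = 3·det([[2,-2],[-2,0]]) - -3·det([[0,-2],[-4,0]]) + 4·det([[0,2],[-4,-2]])
    = 3·(2·0 - -2·-2) - -3·(0·0 - -2·-4) + 4·(0·-2 - 2·-4)
    = 3·-4 - -3·-8 + 4·8
    = -12 + -24 + 32 = -4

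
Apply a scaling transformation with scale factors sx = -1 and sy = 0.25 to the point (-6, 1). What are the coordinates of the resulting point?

Scaling matrix:
[[-1, 0], [0, 0.25]]
Result: (-6 × -1, 1 × 0.25) = (6, 0.25)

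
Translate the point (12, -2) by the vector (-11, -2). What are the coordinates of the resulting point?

Translation by (-11, -2) (homogeneous matrix [[1, 0, -11], [0, 1, -2], [0, 0, 1]]):
x' = 12 + -11 = 1
y' = -2 + -2 = -4
Result: (1, -4)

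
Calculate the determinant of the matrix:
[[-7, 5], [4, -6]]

For a 2×2 matrix [[a, b], [c, d]], det = ad - bc
det = (-7)(-6) - (5)(4) = 42 - 20 = 22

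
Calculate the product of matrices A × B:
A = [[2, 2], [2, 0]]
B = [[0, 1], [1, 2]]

Matrix multiplication:
C[0][0] = 2×0 + 2×1 = 2
C[0][1] = 2×1 + 2×2 = 6
C[1][0] = 2×0 + 0×1 = 0
C[1][1] = 2×1 + 0×2 = 2
Result: [[2, 6], [0, 2]]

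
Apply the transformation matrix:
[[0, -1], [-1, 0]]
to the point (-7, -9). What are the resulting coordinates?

Matrix multiplication:
[[0, -1], [-1, 0]] × [-7, -9]ᵀ
= [(0)(-7) + (-1)(-9), (-1)(-7) + (0)(-9)]ᵀ
= [9, 7]ᵀ
Result: (9, 7)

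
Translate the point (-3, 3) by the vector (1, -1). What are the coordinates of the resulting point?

Translation by (1, -1) (homogeneous matrix [[1, 0, 1], [0, 1, -1], [0, 0, 1]]):
x' = -3 + 1 = -2
y' = 3 + -1 = 2
Result: (-2, 2)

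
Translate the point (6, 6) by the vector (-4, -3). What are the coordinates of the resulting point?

Translation by (-4, -3) (homogeneous matrix [[1, 0, -4], [0, 1, -3], [0, 0, 1]]):
x' = 6 + -4 = 2
y' = 6 + -3 = 3
Result: (2, 3)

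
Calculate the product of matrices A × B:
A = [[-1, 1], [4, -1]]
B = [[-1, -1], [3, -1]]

Matrix multiplication:
C[0][0] = -1×-1 + 1×3 = 4
C[0][1] = -1×-1 + 1×-1 = 0
C[1][0] = 4×-1 + -1×3 = -7
C[1][1] = 4×-1 + -1×-1 = -3
Result: [[4, 0], [-7, -3]]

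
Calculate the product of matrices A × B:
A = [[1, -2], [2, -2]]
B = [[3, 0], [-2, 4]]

Matrix multiplication:
C[0][0] = 1×3 + -2×-2 = 7
C[0][1] = 1×0 + -2×4 = -8
C[1][0] = 2×3 + -2×-2 = 10
C[1][1] = 2×0 + -2×4 = -8
Result: [[7, -8], [10, -8]]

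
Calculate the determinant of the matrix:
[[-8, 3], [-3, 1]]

For a 2×2 matrix [[a, b], [c, d]], det = ad - bc
det = (-8)(1) - (3)(-3) = -8 - -9 = 1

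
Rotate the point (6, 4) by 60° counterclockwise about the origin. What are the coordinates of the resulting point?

Rotation matrix for 60°: [[cos 60°, -sin 60°], [sin 60°, cos 60°]] ≈ [[0.500000, -0.866025], [0.866025, 0.500000]]
[[0.500000, -0.866025], [0.866025, 0.500000]] × [6, 4]ᵀ ≈ [-0.4641, 7.1962]ᵀ
Result: (-0.4641, 7.1962)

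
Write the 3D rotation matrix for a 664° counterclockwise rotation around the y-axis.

Rotation matrix for counterclockwise 664° around y-axis:
cos(664°) = 0.5592, sin(664°) = -0.8290
Result: [[0.5592, 0, -0.8290], [0, 1, 0], [0.8290, 0, 0.5592]]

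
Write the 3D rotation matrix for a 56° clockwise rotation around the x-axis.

Rotation matrix for clockwise 56° around x-axis:
A clockwise rotation by 56° is a counterclockwise rotation by -56°.
cos(-56°) = 0.5592, sin(-56°) = -0.8290
Result: [[1, 0, 0], [0, 0.5592, 0.8290], [0, -0.8290, 0.5592]]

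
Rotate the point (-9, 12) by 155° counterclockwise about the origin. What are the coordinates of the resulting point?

Rotation matrix for 155°: [[cos 155°, -sin 155°], [sin 155°, cos 155°]] ≈ [[-0.906308, -0.422618], [0.422618, -0.906308]]
[[-0.906308, -0.422618], [0.422618, -0.906308]] × [-9, 12]ᵀ ≈ [3.0854, -14.6793]ᵀ
Result: (3.0854, -14.6793)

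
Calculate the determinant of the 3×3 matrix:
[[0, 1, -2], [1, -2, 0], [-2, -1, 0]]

Expansion along first row:
det = 0·det([[-2,0],[-1,0]]) - 1·det([[1,0],[-2,0]]) + -2·det([[1,-2],[-2,-1]])
    = 0·(-2·0 - 0·-1) - 1·(1·0 - 0·-2) + -2·(1·-1 - -2·-2)
    = 0·0 - 1·0 + -2·-5
    = 0 + 0 + 10 = 10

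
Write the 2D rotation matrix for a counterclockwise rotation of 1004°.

Rotation matrix formula: [[cos θ, -sin θ], [sin θ, cos θ]]
For θ = 1004°:
cos(1004°) = 0.2419
sin(1004°) = -0.9703
Result: [[0.2419, 0.9703], [-0.9703, 0.2419]]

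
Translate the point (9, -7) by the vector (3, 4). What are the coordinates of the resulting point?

Translation by (3, 4) (homogeneous matrix [[1, 0, 3], [0, 1, 4], [0, 0, 1]]):
x' = 9 + 3 = 12
y' = -7 + 4 = -3
Result: (12, -3)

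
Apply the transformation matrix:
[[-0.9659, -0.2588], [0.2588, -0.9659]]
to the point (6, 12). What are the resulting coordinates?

Matrix multiplication:
[[-0.9659, -0.2588], [0.2588, -0.9659]] × [6, 12]ᵀ
= [(-0.9659)(6) + (-0.2588)(12), (0.2588)(6) + (-0.9659)(12)]ᵀ
= [-8.9010, -10.0380]ᵀ
Result: (-8.9010, -10.0380)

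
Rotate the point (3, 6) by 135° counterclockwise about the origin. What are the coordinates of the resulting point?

Rotation matrix for 135°: [[cos 135°, -sin 135°], [sin 135°, cos 135°]] ≈ [[-0.707107, -0.707107], [0.707107, -0.707107]]
[[-0.707107, -0.707107], [0.707107, -0.707107]] × [3, 6]ᵀ ≈ [-6.3640, -2.1213]ᵀ
Result: (-6.3640, -2.1213)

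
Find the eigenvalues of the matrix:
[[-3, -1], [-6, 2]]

Characteristic equation: det(A - λI) = 0
λ² - (trace)λ + (det) = 0
trace = -3 + 2 = -1, det = (-3)(2) - (-1)(-6) = -12
λ² - (-1)λ + (-12) = 0
λ = (-1 ± √((-1)² - 4·(-12))) / 2 = (-1 ± √49) / 2
Solving: λ = -4, 3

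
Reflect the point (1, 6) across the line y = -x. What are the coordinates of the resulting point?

Reflection across line y = -x: (1, 6) → (-6, -1)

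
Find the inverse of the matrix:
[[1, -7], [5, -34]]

For [[a,b],[c,d]], inverse = (1/det)·[[d,-b],[-c,a]]
det = (1)(-34) - (-7)(5) = -34 - -35 = 1
Inverse = [[-34, 7], [-5, 1]]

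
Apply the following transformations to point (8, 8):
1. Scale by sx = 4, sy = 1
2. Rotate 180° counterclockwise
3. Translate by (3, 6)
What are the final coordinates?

Step 1: Scale → (32, 8)
Step 2: Rotate 180° → (-32, -8)
Step 3: Translate → (-29, -2)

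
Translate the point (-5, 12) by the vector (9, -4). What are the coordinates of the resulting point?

Translation by (9, -4) (homogeneous matrix [[1, 0, 9], [0, 1, -4], [0, 0, 1]]):
x' = -5 + 9 = 4
y' = 12 + -4 = 8
Result: (4, 8)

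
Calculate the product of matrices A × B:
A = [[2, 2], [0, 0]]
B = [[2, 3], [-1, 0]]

Matrix multiplication:
C[0][0] = 2×2 + 2×-1 = 2
C[0][1] = 2×3 + 2×0 = 6
C[1][0] = 0×2 + 0×-1 = 0
C[1][1] = 0×3 + 0×0 = 0
Result: [[2, 6], [0, 0]]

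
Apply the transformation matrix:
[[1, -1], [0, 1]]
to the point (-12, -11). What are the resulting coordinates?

Matrix multiplication:
[[1, -1], [0, 1]] × [-12, -11]ᵀ
= [(1)(-12) + (-1)(-11), (0)(-12) + (1)(-11)]ᵀ
= [-1, -11]ᵀ
Result: (-1, -11)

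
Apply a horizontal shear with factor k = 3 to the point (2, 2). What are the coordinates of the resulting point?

Shear matrix for horizontal shear with factor k = 3:
[[1, 3], [0, 1]]
Result: (2, 2) → (8, 2)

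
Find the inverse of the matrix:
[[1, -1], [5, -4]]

For [[a,b],[c,d]], inverse = (1/det)·[[d,-b],[-c,a]]
det = (1)(-4) - (-1)(5) = -4 - -5 = 1
Inverse = [[-4, 1], [-5, 1]]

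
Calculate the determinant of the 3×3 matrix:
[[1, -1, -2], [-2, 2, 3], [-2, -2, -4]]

Expansion along first row:
det = 1·det([[2,3],[-2,-4]]) - -1·det([[-2,3],[-2,-4]]) + -2·det([[-2,2],[-2,-2]])
    = 1·(2·-4 - 3·-2) - -1·(-2·-4 - 3·-2) + -2·(-2·-2 - 2·-2)
    = 1·-2 - -1·14 + -2·8
    = -2 + 14 + -16 = -4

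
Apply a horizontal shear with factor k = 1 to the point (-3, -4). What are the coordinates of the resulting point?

Shear matrix for horizontal shear with factor k = 1:
[[1, 1], [0, 1]]
Result: (-3, -4) → (-7, -4)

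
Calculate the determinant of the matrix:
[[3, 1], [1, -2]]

For a 2×2 matrix [[a, b], [c, d]], det = ad - bc
det = (3)(-2) - (1)(1) = -6 - 1 = -7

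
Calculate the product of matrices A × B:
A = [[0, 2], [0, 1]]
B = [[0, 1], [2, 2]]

Matrix multiplication:
C[0][0] = 0×0 + 2×2 = 4
C[0][1] = 0×1 + 2×2 = 4
C[1][0] = 0×0 + 1×2 = 2
C[1][1] = 0×1 + 1×2 = 2
Result: [[4, 4], [2, 2]]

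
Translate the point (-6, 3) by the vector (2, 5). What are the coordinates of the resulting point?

Translation by (2, 5) (homogeneous matrix [[1, 0, 2], [0, 1, 5], [0, 0, 1]]):
x' = -6 + 2 = -4
y' = 3 + 5 = 8
Result: (-4, 8)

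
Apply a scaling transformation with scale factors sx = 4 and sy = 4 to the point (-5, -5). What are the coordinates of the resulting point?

Scaling matrix:
[[4, 0], [0, 4]]
Result: (-5 × 4, -5 × 4) = (-20, -20)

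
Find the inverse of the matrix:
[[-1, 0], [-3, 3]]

For [[a,b],[c,d]], inverse = (1/det)·[[d,-b],[-c,a]]
det = (-1)(3) - (0)(-3) = -3 - 0 = -3
Inverse = (1/-3)·[[3, 0], [3, -1]]
= [[-1, 0], [-1, 1/3]]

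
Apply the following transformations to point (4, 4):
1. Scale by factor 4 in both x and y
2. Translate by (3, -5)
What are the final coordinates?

Step 1: Scale (4, 4) by 4 → (16, 16)
Step 2: Translate by (3, -5) → (19, 11)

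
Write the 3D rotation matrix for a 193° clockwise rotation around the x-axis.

Rotation matrix for clockwise 193° around x-axis:
A clockwise rotation by 193° is a counterclockwise rotation by -193°.
cos(-193°) = -0.9744, sin(-193°) = 0.2250
Result: [[1, 0, 0], [0, -0.9744, -0.2250], [0, 0.2250, -0.9744]]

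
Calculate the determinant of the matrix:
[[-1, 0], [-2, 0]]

For a 2×2 matrix [[a, b], [c, d]], det = ad - bc
det = (-1)(0) - (0)(-2) = 0 - 0 = 0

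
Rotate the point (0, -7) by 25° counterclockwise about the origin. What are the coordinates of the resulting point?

Rotation matrix for 25°: [[cos 25°, -sin 25°], [sin 25°, cos 25°]] ≈ [[0.906308, -0.422618], [0.422618, 0.906308]]
[[0.906308, -0.422618], [0.422618, 0.906308]] × [0, -7]ᵀ ≈ [2.9583, -6.3442]ᵀ
Result: (2.9583, -6.3442)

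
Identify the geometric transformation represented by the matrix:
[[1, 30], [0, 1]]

This matrix represents: horizontal shear with factor 30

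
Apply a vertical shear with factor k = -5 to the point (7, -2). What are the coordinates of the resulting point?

Shear matrix for vertical shear with factor k = -5:
[[1, 0], [-5, 1]]
Result: (7, -2) → (7, -37)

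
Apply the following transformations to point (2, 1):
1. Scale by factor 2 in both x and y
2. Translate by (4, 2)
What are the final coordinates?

Step 1: Scale (2, 1) by 2 → (4, 2)
Step 2: Translate by (4, 2) → (8, 4)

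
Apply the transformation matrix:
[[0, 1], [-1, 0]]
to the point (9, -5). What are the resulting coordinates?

Matrix multiplication:
[[0, 1], [-1, 0]] × [9, -5]ᵀ
= [(0)(9) + (1)(-5), (-1)(9) + (0)(-5)]ᵀ
= [-5, -9]ᵀ
Result: (-5, -9)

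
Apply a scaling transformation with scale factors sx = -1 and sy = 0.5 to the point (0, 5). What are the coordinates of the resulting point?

Scaling matrix:
[[-1, 0], [0, 0.50]]
Result: (0 × -1, 5 × 0.5) = (0, 2.5)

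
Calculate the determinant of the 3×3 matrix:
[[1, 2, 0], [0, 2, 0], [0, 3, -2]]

Expansion along first row:
det = 1·det([[2,0],[3,-2]]) - 2·det([[0,0],[0,-2]]) + 0·det([[0,2],[0,3]])
    = 1·(2·-2 - 0·3) - 2·(0·-2 - 0·0) + 0·(0·3 - 2·0)
    = 1·-4 - 2·0 + 0·0
    = -4 + 0 + 0 = -4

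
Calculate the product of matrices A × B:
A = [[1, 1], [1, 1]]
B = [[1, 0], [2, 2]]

Matrix multiplication:
C[0][0] = 1×1 + 1×2 = 3
C[0][1] = 1×0 + 1×2 = 2
C[1][0] = 1×1 + 1×2 = 3
C[1][1] = 1×0 + 1×2 = 2
Result: [[3, 2], [3, 2]]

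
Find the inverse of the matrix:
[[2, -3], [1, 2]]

For [[a,b],[c,d]], inverse = (1/det)·[[d,-b],[-c,a]]
det = (2)(2) - (-3)(1) = 4 - -3 = 7
Inverse = (1/7)·[[2, 3], [-1, 2]]
= [[2/7, 3/7], [-1/7, 2/7]]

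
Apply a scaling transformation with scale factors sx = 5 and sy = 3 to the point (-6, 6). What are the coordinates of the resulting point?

Scaling matrix:
[[5, 0], [0, 3]]
Result: (-6 × 5, 6 × 3) = (-30, 18)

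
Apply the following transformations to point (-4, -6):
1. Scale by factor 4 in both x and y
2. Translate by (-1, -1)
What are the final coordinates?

Step 1: Scale (-4, -6) by 4 → (-16, -24)
Step 2: Translate by (-1, -1) → (-17, -25)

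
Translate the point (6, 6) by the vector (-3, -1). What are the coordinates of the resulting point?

Translation by (-3, -1) (homogeneous matrix [[1, 0, -3], [0, 1, -1], [0, 0, 1]]):
x' = 6 + -3 = 3
y' = 6 + -1 = 5
Result: (3, 5)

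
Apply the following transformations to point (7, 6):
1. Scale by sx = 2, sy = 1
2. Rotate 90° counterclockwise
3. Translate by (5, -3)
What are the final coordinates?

Step 1: Scale → (14, 6)
Step 2: Rotate 90° → (-6, 14)
Step 3: Translate → (-1, 11)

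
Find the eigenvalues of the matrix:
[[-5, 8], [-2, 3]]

Characteristic equation: det(A - λI) = 0
λ² - (trace)λ + (det) = 0
trace = -5 + 3 = -2, det = (-5)(3) - (8)(-2) = 1
λ² - (-2)λ + (1) = 0
λ = (-2 ± √((-2)² - 4·(1))) / 2 = (-2 ± √0) / 2
Solving: λ = -1, -1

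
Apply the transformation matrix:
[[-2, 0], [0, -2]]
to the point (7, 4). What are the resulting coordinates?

Matrix multiplication:
[[-2, 0], [0, -2]] × [7, 4]ᵀ
= [(-2)(7) + (0)(4), (0)(7) + (-2)(4)]ᵀ
= [-14, -8]ᵀ
Result: (-14, -8)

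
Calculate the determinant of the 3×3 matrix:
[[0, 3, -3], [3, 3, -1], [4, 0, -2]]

Expansion along first row:
det = 0·det([[3,-1],[0,-2]]) - 3·det([[3,-1],[4,-2]]) + -3·det([[3,3],[4,0]])
    = 0·(3·-2 - -1·0) - 3·(3·-2 - -1·4) + -3·(3·0 - 3·4)
    = 0·-6 - 3·-2 + -3·-12
    = 0 + 6 + 36 = 42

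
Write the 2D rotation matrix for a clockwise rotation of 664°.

Rotation matrix formula: [[cos θ, -sin θ], [sin θ, cos θ]]
A clockwise rotation by 664° is equivalent to a counterclockwise rotation by -664°.
For θ = -664°:
cos(-664°) = 0.5592
sin(-664°) = 0.8290
Result: [[0.5592, -0.8290], [0.8290, 0.5592]]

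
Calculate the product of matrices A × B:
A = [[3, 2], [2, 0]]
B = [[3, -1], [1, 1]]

Matrix multiplication:
C[0][0] = 3×3 + 2×1 = 11
C[0][1] = 3×-1 + 2×1 = -1
C[1][0] = 2×3 + 0×1 = 6
C[1][1] = 2×-1 + 0×1 = -2
Result: [[11, -1], [6, -2]]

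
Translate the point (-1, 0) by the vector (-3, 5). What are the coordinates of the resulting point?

Translation by (-3, 5) (homogeneous matrix [[1, 0, -3], [0, 1, 5], [0, 0, 1]]):
x' = -1 + -3 = -4
y' = 0 + 5 = 5
Result: (-4, 5)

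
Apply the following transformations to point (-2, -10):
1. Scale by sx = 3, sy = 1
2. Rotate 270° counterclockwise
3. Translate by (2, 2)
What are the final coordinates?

Step 1: Scale → (-6, -10)
Step 2: Rotate 270° → (-10, 6)
Step 3: Translate → (-8, 8)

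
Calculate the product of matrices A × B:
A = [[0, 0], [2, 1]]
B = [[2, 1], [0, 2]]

Matrix multiplication:
C[0][0] = 0×2 + 0×0 = 0
C[0][1] = 0×1 + 0×2 = 0
C[1][0] = 2×2 + 1×0 = 4
C[1][1] = 2×1 + 1×2 = 4
Result: [[0, 0], [4, 4]]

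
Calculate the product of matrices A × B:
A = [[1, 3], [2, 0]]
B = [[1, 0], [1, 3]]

Matrix multiplication:
C[0][0] = 1×1 + 3×1 = 4
C[0][1] = 1×0 + 3×3 = 9
C[1][0] = 2×1 + 0×1 = 2
C[1][1] = 2×0 + 0×3 = 0
Result: [[4, 9], [2, 0]]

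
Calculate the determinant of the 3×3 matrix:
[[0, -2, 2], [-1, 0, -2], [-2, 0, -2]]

Expansion along first row:
det = 0·det([[0,-2],[0,-2]]) - -2·det([[-1,-2],[-2,-2]]) + 2·det([[-1,0],[-2,0]])
    = 0·(0·-2 - -2·0) - -2·(-1·-2 - -2·-2) + 2·(-1·0 - 0·-2)
    = 0·0 - -2·-2 + 2·0
    = 0 + -4 + 0 = -4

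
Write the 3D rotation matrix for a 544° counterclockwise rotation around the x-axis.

Rotation matrix for counterclockwise 544° around x-axis:
cos(544°) = -0.9976, sin(544°) = -0.0698
Result: [[1, 0, 0], [0, -0.9976, 0.0698], [0, -0.0698, -0.9976]]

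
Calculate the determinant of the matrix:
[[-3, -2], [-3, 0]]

For a 2×2 matrix [[a, b], [c, d]], det = ad - bc
det = (-3)(0) - (-2)(-3) = 0 - 6 = -6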